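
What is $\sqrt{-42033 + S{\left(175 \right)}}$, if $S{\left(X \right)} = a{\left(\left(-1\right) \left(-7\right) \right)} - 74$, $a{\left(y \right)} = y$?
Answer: $10 i \sqrt{421} \approx 205.18 i$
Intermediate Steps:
$S{\left(X \right)} = -67$ ($S{\left(X \right)} = \left(-1\right) \left(-7\right) - 74 = 7 - 74 = -67$)
$\sqrt{-42033 + S{\left(175 \right)}} = \sqrt{-42033 - 67} = \sqrt{-42100} = 10 i \sqrt{421}$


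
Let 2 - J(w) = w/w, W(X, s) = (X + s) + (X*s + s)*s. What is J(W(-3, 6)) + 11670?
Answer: 11671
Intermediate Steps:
W(X, s) = X + s + s*(s + X*s) (W(X, s) = (X + s) + (s + X*s)*s = (X + s) + s*(s + X*s) = X + s + s*(s + X*s))
J(w) = 1 (J(w) = 2 - w/w = 2 - 1*1 = 2 - 1 = 1)
J(W(-3, 6)) + 11670 = 1 + 11670 = 11671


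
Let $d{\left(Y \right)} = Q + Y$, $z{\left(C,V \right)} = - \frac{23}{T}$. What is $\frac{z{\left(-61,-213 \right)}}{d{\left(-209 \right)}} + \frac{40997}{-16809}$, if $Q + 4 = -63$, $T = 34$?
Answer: $- \frac{1856663}{762008} \approx -2.4365$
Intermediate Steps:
$z{\left(C,V \right)} = - \frac{23}{34}$
$Q = -67$ ($Q = -4 - 63 = -67$)
$d{\left(Y \right)} = -67 + Y$
$\frac{z{\left(-61,-213 \right)}}{d{\left(-209 \right)}} + \frac{40997}{-16809} = - \frac{23}{34 \left(-67 - 209\right)} + \frac{40997}{-16809} = - \frac{23}{34 \left(-276\right)} + 40997 \left(- \frac{1}{16809}\right) = \left(- \frac{23}{34}\right) \left(- \frac{1}{276}\right) - \frac{40997}{16809} = \frac{1}{408} - \frac{40997}{16809} = - \frac{1856663}{762008}$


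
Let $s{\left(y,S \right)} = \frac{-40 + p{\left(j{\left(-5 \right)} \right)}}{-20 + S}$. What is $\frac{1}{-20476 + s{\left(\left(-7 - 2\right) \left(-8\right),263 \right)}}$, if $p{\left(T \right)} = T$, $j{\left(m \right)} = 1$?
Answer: $- \frac{81}{1658569} \approx -4.8837 \cdot 10^{-5}$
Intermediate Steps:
$s{\left(y,S \right)} = - \frac{39}{-20 + S}$ ($s{\left(y,S \right)} = \frac{-40 + 1}{-20 + S} = - \frac{39}{-20 + S}$)
$\frac{1}{-20476 + s{\left(\left(-7 - 2\right) \left(-8\right),263 \right)}} = \frac{1}{-20476 - \frac{39}{-20 + 263}} = \frac{1}{-20476 - \frac{39}{243}} = \frac{1}{-20476 - \frac{13}{81}} = \frac{1}{- \frac{1658569}{81}} = - \frac{81}{1658569}$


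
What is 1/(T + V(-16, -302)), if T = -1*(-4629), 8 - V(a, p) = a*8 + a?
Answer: 1/4781 ≈ 0.00020916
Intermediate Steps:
V(a, p) = 8 - 9*a (V(a, p) = 8 - (a*8 + a) = 8 - (8*a + a) = 8 - 9*a)
T = 4629
1/(T + V(-16, -302)) = 1/(4629 + (8 - 9*(-16))) = 1/(4629 + (8 + 144)) = 1/(4629 + 152) = 1/4781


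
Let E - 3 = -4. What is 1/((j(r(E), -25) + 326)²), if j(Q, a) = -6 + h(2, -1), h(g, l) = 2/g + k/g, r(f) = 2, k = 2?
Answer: 1/103684 ≈ 9.6447e-6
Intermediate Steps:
E = -1 (E = 3 - 4 = -1)
h(g, l) = 4/g (h(g, l) = 2/g + 2/g = 4/g)
j(Q, a) = -4 (j(Q, a) = -6 + 4/2 = -6 + 4*(½) = -6 + 2 = -4)
1/((j(r(E), -25) + 326)²) = 1/((-4 + 326)²) = 1/(322²) = 1/103684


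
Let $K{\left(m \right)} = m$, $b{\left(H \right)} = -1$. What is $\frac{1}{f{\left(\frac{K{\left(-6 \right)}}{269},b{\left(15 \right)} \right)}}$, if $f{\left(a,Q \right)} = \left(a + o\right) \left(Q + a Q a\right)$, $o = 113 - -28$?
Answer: $- \frac{19465109}{2745511431} \approx -0.0070898$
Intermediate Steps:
$o = 141$ ($o = 113 + 28 = 141$)
$f{\left(a,Q \right)} = \left(141 + a\right) \left(Q + Q a^{2}\right)$ ($f{\left(a,Q \right)} = \left(a + 141\right) \left(Q + a Q a\right) = \left(141 + a\right) \left(Q + Q a a\right) = \left(141 + a\right) \left(Q + Q a^{2}\right)$)
$\frac{1}{f{\left(\frac{K{\left(-6 \right)}}{269},b{\left(15 \right)} \right)}} = \frac{1}{\left(-1\right) \left(141 - \frac{6}{269} + \left(- \frac{6}{269}\right)^{3} + 141 \left(- \frac{6}{269}\right)^{2}\right)} = \frac{1}{\left(-1\right) \left(141 - \frac{6}{269} - \frac{216}{19465109} + 141 \cdot \frac{36}{72361}\right)} = \frac{1}{\left(-1\right) \left(141 - \frac{6}{269} - \frac{216}{19465109} + \frac{5076}{72361}\right)} = \frac{1}{\left(-1\right) \frac{2745511431}{19465109}} = \frac{1}{- \frac{2745511431}{19465109}} = - \frac{19465109}{2745511431}$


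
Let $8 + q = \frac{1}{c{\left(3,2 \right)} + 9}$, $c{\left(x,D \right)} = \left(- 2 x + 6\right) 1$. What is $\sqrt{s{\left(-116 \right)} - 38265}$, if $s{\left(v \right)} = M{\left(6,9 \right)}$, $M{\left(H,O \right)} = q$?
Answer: $\frac{2 i \sqrt{86114}}{3} \approx 195.63 i$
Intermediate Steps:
$c{\left(x,D \right)} = 6 - 2 x$ ($c{\left(x,D \right)} = \left(6 - 2 x\right) 1 = 6 - 2 x$)
$q = - \frac{71}{9}$ ($q = -8 + \frac{1}{\left(6 - 6\right) + 9} = -8 + \frac{1}{0 + 9} = -8 + \frac{1}{9} = - \frac{71}{9} \approx -7.8889$)
$M{\left(H,O \right)} = - \frac{71}{9}$
$s{\left(v \right)} = - \frac{71}{9}$
$\sqrt{s{\left(-116 \right)} - 38265} = \sqrt{- \frac{71}{9} - 38265} = \sqrt{- \frac{344456}{9}} = \frac{2 i \sqrt{86114}}{3}$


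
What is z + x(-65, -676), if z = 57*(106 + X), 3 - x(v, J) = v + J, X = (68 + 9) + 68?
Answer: 15051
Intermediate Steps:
X = 145 (X = 77 + 68 = 145)
x(v, J) = 3 - J - v (x(v, J) = 3 - (v + J) = 3 - (J + v) = 3 + (-J - v) = 3 - J - v)
z = 14307 (z = 57*(106 + 145) = 57*251 = 14307)
z + x(-65, -676) = 14307 + (3 - 1*(-676) - 1*(-65)) = 14307 + (3 + 676 + 65) = 14307 + 744 = 15051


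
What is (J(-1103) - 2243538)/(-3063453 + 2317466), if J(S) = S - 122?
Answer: 2244763/745987 ≈ 3.0091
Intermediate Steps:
J(S) = -122 + S
(J(-1103) - 2243538)/(-3063453 + 2317466) = ((-122 - 1103) - 2243538)/(-3063453 + 2317466) = (-1225 - 2243538)/(-745987) = -2244763*(-1/745987) = 2244763/745987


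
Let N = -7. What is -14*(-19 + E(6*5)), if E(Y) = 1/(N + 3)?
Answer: 539/2 ≈ 269.50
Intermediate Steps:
E(Y) = -¼ (E(Y) = 1/(-7 + 3) = 1/(-4) = -¼)
-14*(-19 + E(6*5)) = -14*(-19 - ¼) = -14*(-77/4) = 539/2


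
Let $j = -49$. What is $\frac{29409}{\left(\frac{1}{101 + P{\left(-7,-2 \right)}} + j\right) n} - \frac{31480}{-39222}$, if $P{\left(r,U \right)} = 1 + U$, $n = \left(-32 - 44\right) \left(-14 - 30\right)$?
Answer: $\frac{16681893295}{26772701868} \approx 0.62309$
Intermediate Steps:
$n = 3344$ ($n = \left(-76\right) \left(-44\right) = 3344$)
$\frac{29409}{\left(\frac{1}{101 + P{\left(-7,-2 \right)}} + j\right) n} - \frac{31480}{-39222} = \frac{29409}{\left(\frac{1}{101 + \left(1 - 2\right)} - 49\right) 3344} - \frac{31480}{-39222} = \frac{29409}{\left(\frac{1}{101 - 1} - 49\right) 3344} - - \frac{15740}{19611} = \frac{29409}{\left(\frac{1}{100} - 49\right) 3344} + \frac{15740}{19611} = \frac{29409}{\left(- \frac{4899}{100}\right) 3344} + \frac{15740}{19611} = \frac{29409}{- \frac{4095564}{25}} + \frac{15740}{19611} = 29409 \left(- \frac{25}{4095564}\right) + \frac{15740}{19611} = - \frac{245075}{1365188} + \frac{15740}{19611} = \frac{16681893295}{26772701868}$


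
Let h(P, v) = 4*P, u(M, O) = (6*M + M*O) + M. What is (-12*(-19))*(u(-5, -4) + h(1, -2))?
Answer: -2508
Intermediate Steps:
u(M, O) = 7*M + M*O
(-12*(-19))*(u(-5, -4) + h(1, -2)) = (-12*(-19))*(-5*(7 - 4) + 4*1) = 228*(-5*3 + 4) = 228*(-15 + 4) = 228*(-11) = -2508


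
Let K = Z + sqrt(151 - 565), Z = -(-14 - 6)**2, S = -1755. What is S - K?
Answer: -1355 - 3*I*sqrt(46) ≈ -1355.0 - 20.347*I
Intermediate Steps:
Z = -400 (Z = -1*(-20)**2 = -1*400 = -400)
K = -400 + 3*I*sqrt(46) (K = -400 + sqrt(151 - 565) = -400 + sqrt(-414) = -400 + 3*I*sqrt(46) ≈ -400.0 + 20.347*I)
S - K = -1755 - (-400 + 3*I*sqrt(46)) = -1755 + (400 - 3*I*sqrt(46)) = -1355 - 3*I*sqrt(46)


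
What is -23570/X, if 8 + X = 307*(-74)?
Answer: 11785/11363 ≈ 1.0371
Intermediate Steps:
X = -22726 (X = -8 + 307*(-74) = -8 - 22718 = -22726)
-23570/X = -23570/(-22726) = -23570*(-1/22726) = 11785/11363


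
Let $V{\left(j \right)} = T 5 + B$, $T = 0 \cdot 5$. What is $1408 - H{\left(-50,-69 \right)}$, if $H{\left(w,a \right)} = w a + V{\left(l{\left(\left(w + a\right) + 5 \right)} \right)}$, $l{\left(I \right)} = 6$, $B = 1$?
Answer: $-2043$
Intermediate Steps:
$T = 0$
$V{\left(j \right)} = 1$ ($V{\left(j \right)} = 0 \cdot 5 + 1 = 0 + 1 = 1$)
$H{\left(w,a \right)} = 1 + a w$ ($H{\left(w,a \right)} = w a + 1 = a w + 1 = 1 + a w$)
$1408 - H{\left(-50,-69 \right)} = 1408 - \left(1 - -3450\right) = 1408 - \left(1 + 3450\right) = 1408 - 3451 = -2043$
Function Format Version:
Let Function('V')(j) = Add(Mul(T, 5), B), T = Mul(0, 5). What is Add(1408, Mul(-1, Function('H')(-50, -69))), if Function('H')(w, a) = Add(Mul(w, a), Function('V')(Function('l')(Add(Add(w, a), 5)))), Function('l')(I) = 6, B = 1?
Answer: -2043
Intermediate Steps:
T = 0
Function('V')(j) = 1 (Function('V')(j) = Add(Mul(0, 5), 1) = Add(0, 1) = 1)
Function('H')(w, a) = Add(1, Mul(a, w)) (Function('H')(w, a) = Add(Mul(w, a), 1) = Add(Mul(a, w), 1) = Add(1, Mul(a, w)))
Add(1408, Mul(-1, Function('H')(-50, -69))) = Add(1408, Mul(-1, Add(1, Mul(-69, -50)))) = Add(1408, Mul(-1, Add(1, 3450))) = Add(1408, Mul(-1, 3451)) = Add(1408, -3451) = -2043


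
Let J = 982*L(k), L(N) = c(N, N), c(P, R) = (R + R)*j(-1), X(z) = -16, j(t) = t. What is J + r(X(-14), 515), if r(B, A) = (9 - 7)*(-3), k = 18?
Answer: -35358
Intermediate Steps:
c(P, R) = -2*R (c(P, R) = (R + R)*(-1) = (2*R)*(-1) = -2*R)
L(N) = -2*N
r(B, A) = -6 (r(B, A) = 2*(-3) = -6)
J = -35352 (J = 982*(-2*18) = 982*(-36) = -35352)
J + r(X(-14), 515) = -35352 - 6 = -35358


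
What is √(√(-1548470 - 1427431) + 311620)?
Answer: √(311620 + I*√2975901) ≈ 558.23 + 1.545*I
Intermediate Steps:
√(√(-1548470 - 1427431) + 311620) = √(√(-2975901) + 311620) = √(I*√2975901 + 311620) = √(311620 + I*√2975901)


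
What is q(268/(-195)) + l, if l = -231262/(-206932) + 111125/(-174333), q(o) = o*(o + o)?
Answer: 973459038454723/228625796406150 ≈ 4.2579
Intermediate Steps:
q(o) = 2*o² (q(o) = o*(2*o) = 2*o²)
l = 8660639873/18037538178 (l = -231262*(-1/206932) + 111125*(-1/174333) = 115631/103466 - 111125/174333 = 8660639873/18037538178 ≈ 0.48015)
q(268/(-195)) + l = 2*(268/(-195))² + 8660639873/18037538178 = 2*(268*(-1/195))² + 8660639873/18037538178 = 2*(-268/195)² + 8660639873/18037538178 = 2*(71824/38025) + 8660639873/18037538178 = 143648/38025 + 8660639873/18037538178 = 973459038454723/228625796406150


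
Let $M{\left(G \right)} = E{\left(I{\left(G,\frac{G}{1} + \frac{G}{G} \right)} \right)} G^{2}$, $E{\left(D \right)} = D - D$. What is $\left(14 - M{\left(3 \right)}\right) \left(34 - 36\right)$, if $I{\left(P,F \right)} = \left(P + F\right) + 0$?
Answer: $-28$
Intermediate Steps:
$I{\left(P,F \right)} = F + P$ ($I{\left(P,F \right)} = \left(F + P\right) + 0 = F + P$)
$E{\left(D \right)} = 0$
$M{\left(G \right)} = 0$ ($M{\left(G \right)} = 0 G^{2} = 0$)
$\left(14 - M{\left(3 \right)}\right) \left(34 - 36\right) = \left(14 - 0\right) \left(34 - 36\right) = \left(14 + 0\right) \left(-2\right) = 14 \left(-2\right) = -28$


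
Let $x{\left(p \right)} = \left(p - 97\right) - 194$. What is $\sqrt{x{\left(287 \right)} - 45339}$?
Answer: $i \sqrt{45343} \approx 212.94 i$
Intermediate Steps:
$x{\left(p \right)} = -291 + p$ ($x{\left(p \right)} = \left(-97 + p\right) - 194 = -291 + p$)
$\sqrt{x{\left(287 \right)} - 45339} = \sqrt{\left(-291 + 287\right) - 45339} = \sqrt{-4 - 45339} = \sqrt{-45343} = i \sqrt{45343}$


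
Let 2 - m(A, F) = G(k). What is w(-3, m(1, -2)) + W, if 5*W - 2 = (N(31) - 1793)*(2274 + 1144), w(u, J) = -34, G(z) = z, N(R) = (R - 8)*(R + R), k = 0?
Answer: -1254574/5 ≈ -2.5091e+5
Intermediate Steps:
N(R) = 2*R*(-8 + R) (N(R) = (-8 + R)*(2*R) = 2*R*(-8 + R))
m(A, F) = 2 (m(A, F) = 2 - 1*0 = 2 + 0 = 2)
W = -1254404/5 (W = ⅖ + ((2*31*(-8 + 31) - 1793)*(2274 + 1144))/5 = ⅖ + ((2*31*23 - 1793)*3418)/5 = ⅖ + ((1426 - 1793)*3418)/5 = ⅖ + (-367*3418)/5 = ⅖ + (⅕)*(-1254406) = ⅖ - 1254406/5 = -1254404/5 ≈ -2.5088e+5)
w(-3, m(1, -2)) + W = -34 - 1254404/5 = -1254574/5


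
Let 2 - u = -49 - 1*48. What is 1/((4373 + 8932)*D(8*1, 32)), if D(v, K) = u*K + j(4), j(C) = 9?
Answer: 1/42269985 ≈ 2.3657e-8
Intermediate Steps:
u = 99 (u = 2 - (-49 - 1*48) = 2 - (-49 - 48) = 2 - 1*(-97) = 2 + 97 = 99)
D(v, K) = 9 + 99*K (D(v, K) = 99*K + 9 = 9 + 99*K)
1/((4373 + 8932)*D(8*1, 32)) = 1/((4373 + 8932)*(9 + 99*32)) = 1/(13305*(9 + 3168)) = (1/13305)/3177 = (1/13305)*(1/3177) = 1/42269985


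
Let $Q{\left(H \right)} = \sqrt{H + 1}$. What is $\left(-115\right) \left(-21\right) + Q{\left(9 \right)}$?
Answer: $2415 + \sqrt{10} \approx 2418.2$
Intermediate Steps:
$Q{\left(H \right)} = \sqrt{1 + H}$
$\left(-115\right) \left(-21\right) + Q{\left(9 \right)} = \left(-115\right) \left(-21\right) + \sqrt{1 + 9} = 2415 + \sqrt{10}$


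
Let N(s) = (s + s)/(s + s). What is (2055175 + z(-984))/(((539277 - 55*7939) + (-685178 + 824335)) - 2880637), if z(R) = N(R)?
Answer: -256897/329856 ≈ -0.77882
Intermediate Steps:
N(s) = 1 (N(s) = (2*s)/((2*s)) = (2*s)*(1/(2*s)) = 1)
z(R) = 1
(2055175 + z(-984))/(((539277 - 55*7939) + (-685178 + 824335)) - 2880637) = (2055175 + 1)/(((539277 - 55*7939) + (-685178 + 824335)) - 2880637) = 2055176/(((539277 - 436645) + 139157) - 2880637) = 2055176/((102632 + 139157) - 2880637) = 2055176/(241789 - 2880637) = 2055176/(-2638848) = 2055176*(-1/2638848) = -256897/329856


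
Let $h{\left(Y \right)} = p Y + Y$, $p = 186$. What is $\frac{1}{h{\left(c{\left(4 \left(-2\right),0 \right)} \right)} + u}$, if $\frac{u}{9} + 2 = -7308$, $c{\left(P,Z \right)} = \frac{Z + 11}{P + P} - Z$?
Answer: $- \frac{16}{1054697} \approx -1.517 \cdot 10^{-5}$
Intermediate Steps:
$c{\left(P,Z \right)} = - Z + \frac{11 + Z}{2 P}$ ($c{\left(P,Z \right)} = \frac{11 + Z}{2 P} - Z = - Z + \frac{11 + Z}{2 P}$)
$h{\left(Y \right)} = 187 Y$ ($h{\left(Y \right)} = 186 Y + Y = 187 Y$)
$u = -65790$ ($u = -18 + 9 \left(-7308\right) = -18 - 65772 = -65790$)
$\frac{1}{h{\left(c{\left(4 \left(-2\right),0 \right)} \right)} + u} = \frac{1}{187 \frac{11 + 0 - 2 \cdot 4 \left(-2\right) 0}{2 \cdot 4 \left(-2\right)} - 65790} = \frac{1}{187 \frac{11 + 0 - \left(-16\right) 0}{2 \left(-8\right)} - 65790} = \frac{1}{187 \cdot \frac{1}{2} \left(- \frac{1}{8}\right) \left(11 + 0 + 0\right) - 65790} = \frac{1}{187 \cdot \frac{1}{2} \left(- \frac{1}{8}\right) 11 - 65790} = \frac{1}{187 \left(- \frac{11}{16}\right) - 65790} = \frac{1}{- \frac{2057}{16} - 65790} = \frac{1}{- \frac{1054697}{16}} = - \frac{16}{1054697}$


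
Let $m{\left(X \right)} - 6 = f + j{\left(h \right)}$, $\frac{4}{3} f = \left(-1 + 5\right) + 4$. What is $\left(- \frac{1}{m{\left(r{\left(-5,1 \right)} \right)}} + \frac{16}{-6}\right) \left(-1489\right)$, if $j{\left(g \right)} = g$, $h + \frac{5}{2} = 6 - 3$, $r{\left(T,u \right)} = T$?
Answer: $\frac{306734}{75} \approx 4089.8$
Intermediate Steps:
$h = \frac{1}{2}$ ($h = - \frac{5}{2} + \left(6 - 3\right) = - \frac{5}{2} + 3 = \frac{1}{2} \approx 0.5$)
$f = 6$ ($f = \frac{3 \left(\left(-1 + 5\right) + 4\right)}{4} = \frac{3 \left(4 + 4\right)}{4} = \frac{3}{4} \cdot 8 = 6$)
$m{\left(X \right)} = \frac{25}{2}$ ($m{\left(X \right)} = 6 + \left(6 + \frac{1}{2}\right) = 6 + \frac{13}{2} = \frac{25}{2}$)
$\left(- \frac{1}{m{\left(r{\left(-5,1 \right)} \right)}} + \frac{16}{-6}\right) \left(-1489\right) = \left(- \frac{1}{\frac{25}{2}} + \frac{16}{-6}\right) \left(-1489\right) = \left(\left(-1\right) \frac{2}{25} + 16 \left(- \frac{1}{6}\right)\right) \left(-1489\right) = \left(- \frac{2}{25} - \frac{8}{3}\right) \left(-1489\right) = \left(- \frac{206}{75}\right) \left(-1489\right) = \frac{306734}{75}$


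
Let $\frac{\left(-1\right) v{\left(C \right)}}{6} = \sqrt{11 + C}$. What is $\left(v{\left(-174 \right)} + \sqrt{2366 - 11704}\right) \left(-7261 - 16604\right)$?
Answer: $23865 i \left(- \sqrt{9338} + 6 \sqrt{163}\right) \approx - 4.7803 \cdot 10^{5} i$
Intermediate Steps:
$v{\left(C \right)} = - 6 \sqrt{11 + C}$
$\left(v{\left(-174 \right)} + \sqrt{2366 - 11704}\right) \left(-7261 - 16604\right) = \left(- 6 \sqrt{11 - 174} + \sqrt{2366 - 11704}\right) \left(-7261 - 16604\right) = \left(- 6 \sqrt{-163} + \sqrt{-9338}\right) \left(-23865\right) = \left(- 6 i \sqrt{163} + i \sqrt{9338}\right) \left(-23865\right) = \left(i \sqrt{9338} - 6 i \sqrt{163}\right) \left(-23865\right) = - 23865 i \sqrt{9338} + 143190 i \sqrt{163}$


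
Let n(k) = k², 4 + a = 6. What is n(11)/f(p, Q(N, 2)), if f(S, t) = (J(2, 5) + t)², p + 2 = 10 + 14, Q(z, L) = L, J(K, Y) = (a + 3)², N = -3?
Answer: 121/729 ≈ 0.16598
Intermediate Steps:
a = 2 (a = -4 + 6 = 2)
J(K, Y) = 25 (J(K, Y) = (2 + 3)² = 5² = 25)
p = 22 (p = -2 + (10 + 14) = -2 + 24 = 22)
f(S, t) = (25 + t)²
n(11)/f(p, Q(N, 2)) = 11²/((25 + 2)²) = 121/(27²) = 121/729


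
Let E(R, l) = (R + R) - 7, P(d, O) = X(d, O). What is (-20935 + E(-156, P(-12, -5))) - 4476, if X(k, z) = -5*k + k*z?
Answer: -25730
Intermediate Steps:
P(d, O) = d*(-5 + O)
E(R, l) = -7 + 2*R (E(R, l) = 2*R - 7 = -7 + 2*R)
(-20935 + E(-156, P(-12, -5))) - 4476 = (-20935 + (-7 + 2*(-156))) - 4476 = (-20935 + (-7 - 312)) - 4476 = (-20935 - 319) - 4476 = -21254 - 4476 = -25730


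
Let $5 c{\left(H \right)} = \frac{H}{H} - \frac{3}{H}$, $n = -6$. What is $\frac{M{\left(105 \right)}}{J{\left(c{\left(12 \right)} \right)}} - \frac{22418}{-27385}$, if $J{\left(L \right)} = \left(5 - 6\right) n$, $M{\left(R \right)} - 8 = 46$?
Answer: $\frac{268883}{27385} \approx 9.8186$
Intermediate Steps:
$M{\left(R \right)} = 54$ ($M{\left(R \right)} = 8 + 46 = 54$)
$c{\left(H \right)} = \frac{1}{5} - \frac{3}{5 H}$ ($c{\left(H \right)} = \frac{\frac{H}{H} - \frac{3}{H}}{5} = \frac{1 - \frac{3}{H}}{5} = \frac{1}{5} - \frac{3}{5 H}$)
$J{\left(L \right)} = 6$ ($J{\left(L \right)} = \left(5 - 6\right) \left(-6\right) = \left(-1\right) \left(-6\right) = 6$)
$\frac{M{\left(105 \right)}}{J{\left(c{\left(12 \right)} \right)}} - \frac{22418}{-27385} = \frac{54}{6} - \frac{22418}{-27385} = 54 \cdot \frac{1}{6} - - \frac{22418}{27385} = 9 + \frac{22418}{27385} = \frac{268883}{27385}$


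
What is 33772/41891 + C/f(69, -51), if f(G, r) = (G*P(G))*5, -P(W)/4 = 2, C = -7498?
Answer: 8854553/2513460 ≈ 3.5229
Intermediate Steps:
P(W) = -8 (P(W) = -4*2 = -8)
f(G, r) = -40*G (f(G, r) = (G*(-8))*5 = -8*G*5 = -40*G)
33772/41891 + C/f(69, -51) = 33772/41891 - 7498/((-40*69)) = 33772*(1/41891) - 7498/(-2760) = 33772/41891 - 7498*(-1/2760) = 33772/41891 + 163/60 = 8854553/2513460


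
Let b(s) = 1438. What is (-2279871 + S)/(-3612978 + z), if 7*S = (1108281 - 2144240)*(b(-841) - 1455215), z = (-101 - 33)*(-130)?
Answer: -753018704023/12584453 ≈ -59837.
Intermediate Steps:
z = 17420 (z = -134*(-130) = 17420)
S = 1506053367143/7 (S = ((1108281 - 2144240)*(1438 - 1455215))/7 = (-1035959*(-1453777))/7 = (⅐)*1506053367143 = 1506053367143/7 ≈ 2.1515e+11)
(-2279871 + S)/(-3612978 + z) = (-2279871 + 1506053367143/7)/(-3612978 + 17420) = (1506037408046/7)/(-3595558) = (1506037408046/7)*(-1/3595558) = -753018704023/12584453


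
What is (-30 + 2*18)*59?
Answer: 354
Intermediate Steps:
(-30 + 2*18)*59 = (-30 + 36)*59 = 6*59 = 354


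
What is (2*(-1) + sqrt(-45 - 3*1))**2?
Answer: -44 - 16*I*sqrt(3) ≈ -44.0 - 27.713*I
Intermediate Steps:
(2*(-1) + sqrt(-45 - 3*1))**2 = (-2 + sqrt(-45 - 3))**2 = (-2 + sqrt(-48))**2 = (-2 + 4*I*sqrt(3))**2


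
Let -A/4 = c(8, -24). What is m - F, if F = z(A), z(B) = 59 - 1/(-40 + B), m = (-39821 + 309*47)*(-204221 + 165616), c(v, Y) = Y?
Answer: 54691236937/56 ≈ 9.7663e+8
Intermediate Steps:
A = 96 (A = -4*(-24) = 96)
m = 976629290 (m = (-39821 + 14523)*(-38605) = -25298*(-38605) = 976629290)
F = 3303/56 (F = (-2361 + 59*96)/(-40 + 96) = (-2361 + 5664)/56 = (1/56)*3303 = 3303/56 ≈ 58.982)
m - F = 976629290 - 1*3303/56 = 976629290 - 3303/56 = 54691236937/56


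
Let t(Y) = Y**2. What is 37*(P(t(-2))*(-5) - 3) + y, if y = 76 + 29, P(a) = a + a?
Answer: -1486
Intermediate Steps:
P(a) = 2*a
y = 105
37*(P(t(-2))*(-5) - 3) + y = 37*((2*(-2)**2)*(-5) - 3) + 105 = 37*((2*4)*(-5) - 3) + 105 = 37*(8*(-5) - 3) + 105 = 37*(-40 - 3) + 105 = 37*(-43) + 105 = -1591 + 105 = -1486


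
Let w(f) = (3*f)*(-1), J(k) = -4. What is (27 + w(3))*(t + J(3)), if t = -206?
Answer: -3780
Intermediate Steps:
w(f) = -3*f
(27 + w(3))*(t + J(3)) = (27 - 3*3)*(-206 - 4) = (27 - 9)*(-210) = 18*(-210) = -3780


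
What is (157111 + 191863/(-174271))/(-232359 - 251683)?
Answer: -13689849609/42177241691 ≈ -0.32458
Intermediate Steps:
(157111 + 191863/(-174271))/(-232359 - 251683) = (157111 + 191863*(-1/174271))/(-484042) = (157111 - 191863/174271)*(-1/484042) = (27379699218/174271)*(-1/484042) = -13689849609/42177241691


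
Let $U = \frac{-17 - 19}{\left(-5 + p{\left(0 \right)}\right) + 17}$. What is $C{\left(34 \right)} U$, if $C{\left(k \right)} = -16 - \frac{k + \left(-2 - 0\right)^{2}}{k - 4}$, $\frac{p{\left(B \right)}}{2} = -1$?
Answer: $\frac{1554}{25} \approx 62.16$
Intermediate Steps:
$p{\left(B \right)} = -2$ ($p{\left(B \right)} = 2 \left(-1\right) = -2$)
$C{\left(k \right)} = -16 - \frac{4 + k}{-4 + k}$ ($C{\left(k \right)} = -16 - \frac{k + \left(-2 + 0\right)^{2}}{-4 + k} = -16 - \frac{k + \left(-2\right)^{2}}{-4 + k} = -16 - \frac{k + 4}{-4 + k} = -16 - \frac{4 + k}{-4 + k}$)
$U = - \frac{18}{5}$ ($U = \frac{-17 - 19}{\left(-5 - 2\right) + 17} = - \frac{36}{-7 + 17} = - \frac{36}{10} = \left(-36\right) \frac{1}{10} = - \frac{18}{5} \approx -3.6$)
$C{\left(34 \right)} U = \frac{60 - 578}{-4 + 34} \left(- \frac{18}{5}\right) = \frac{60 - 578}{30} \left(- \frac{18}{5}\right) = \frac{1}{30} \left(-518\right) \left(- \frac{18}{5}\right) = \left(- \frac{259}{15}\right) \left(- \frac{18}{5}\right) = \frac{1554}{25}$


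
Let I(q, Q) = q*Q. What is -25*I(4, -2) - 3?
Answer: 197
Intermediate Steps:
I(q, Q) = Q*q
-25*I(4, -2) - 3 = -(-50)*4 - 3 = -25*(-8) - 3 = 200 - 3 = 197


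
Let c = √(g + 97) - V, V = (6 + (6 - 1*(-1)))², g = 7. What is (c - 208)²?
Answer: 142233 - 1508*√26 ≈ 1.3454e+5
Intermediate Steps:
V = 169 (V = (6 + (6 + 1))² = (6 + 7)² = 13² = 169)
c = -169 + 2*√26 (c = √(7 + 97) - 1*169 = √104 - 169 = 2*√26 - 169 = -169 + 2*√26 ≈ -158.80)
(c - 208)² = ((-169 + 2*√26) - 208)² = (-377 + 2*√26)²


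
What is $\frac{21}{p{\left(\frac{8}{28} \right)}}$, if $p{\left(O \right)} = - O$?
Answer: $- \frac{147}{2} \approx -73.5$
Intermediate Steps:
$\frac{21}{p{\left(\frac{8}{28} \right)}} = \frac{21}{\left(-1\right) \frac{8}{28}} = \frac{21}{\left(-1\right) 8 \cdot \frac{1}{28}} = \frac{21}{\left(-1\right) \frac{2}{7}} = \frac{21}{- \frac{2}{7}} = 21 \left(- \frac{7}{2}\right) = - \frac{147}{2}$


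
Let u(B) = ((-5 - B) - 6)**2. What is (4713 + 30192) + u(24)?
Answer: 36130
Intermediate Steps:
u(B) = (-11 - B)**2
(4713 + 30192) + u(24) = (4713 + 30192) + (11 + 24)**2 = 34905 + 35**2 = 34905 + 1225 = 36130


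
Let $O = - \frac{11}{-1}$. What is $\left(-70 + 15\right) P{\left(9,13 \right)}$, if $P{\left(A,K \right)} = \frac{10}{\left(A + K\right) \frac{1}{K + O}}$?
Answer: $-600$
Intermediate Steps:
$O = 11$ ($O = \left(-11\right) \left(-1\right) = 11$)
$P{\left(A,K \right)} = \frac{10 \left(11 + K\right)}{A + K}$ ($P{\left(A,K \right)} = \frac{10}{\left(A + K\right) \frac{1}{K + 11}} = \frac{10}{\left(A + K\right) \frac{1}{11 + K}} = \frac{10}{\frac{1}{11 + K} \left(A + K\right)} = 10 \frac{11 + K}{A + K} = \frac{10 \left(11 + K\right)}{A + K}$)
$\left(-70 + 15\right) P{\left(9,13 \right)} = \left(-70 + 15\right) \frac{10 \left(11 + 13\right)}{9 + 13} = - 55 \cdot 10 \cdot \frac{1}{22} \cdot 24 = \left(-55\right) \frac{120}{11} = -600$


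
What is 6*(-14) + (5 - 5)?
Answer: -84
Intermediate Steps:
6*(-14) + (5 - 5) = -84 + 0 = -84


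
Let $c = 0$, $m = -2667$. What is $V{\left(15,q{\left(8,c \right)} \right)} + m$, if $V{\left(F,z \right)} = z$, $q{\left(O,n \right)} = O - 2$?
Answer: $-2661$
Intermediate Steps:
$q{\left(O,n \right)} = -2 + O$
$V{\left(15,q{\left(8,c \right)} \right)} + m = \left(-2 + 8\right) - 2667 = 6 - 2667 = -2661$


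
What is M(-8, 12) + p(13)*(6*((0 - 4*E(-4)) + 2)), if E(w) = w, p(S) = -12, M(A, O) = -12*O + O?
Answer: -1428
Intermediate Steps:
M(A, O) = -11*O
M(-8, 12) + p(13)*(6*((0 - 4*E(-4)) + 2)) = -11*12 - 72*((0 - 4*(-4)) + 2) = -132 - 72*((0 + 16) + 2) = -132 - 72*(16 + 2) = -132 - 72*18 = -132 - 12*108 = -132 - 1296 = -1428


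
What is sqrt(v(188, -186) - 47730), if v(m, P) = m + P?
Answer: 4*I*sqrt(2983) ≈ 218.47*I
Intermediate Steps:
v(m, P) = P + m
sqrt(v(188, -186) - 47730) = sqrt((-186 + 188) - 47730) = sqrt(2 - 47730) = sqrt(-47728) = 4*I*sqrt(2983)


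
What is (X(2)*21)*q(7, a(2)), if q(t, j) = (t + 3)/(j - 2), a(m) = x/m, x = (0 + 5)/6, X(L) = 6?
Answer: -15120/19 ≈ -795.79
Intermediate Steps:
x = ⅚ (x = 5*(⅙) = ⅚ ≈ 0.83333)
a(m) = 5/(6*m)
q(t, j) = (3 + t)/(-2 + j)
(X(2)*21)*q(7, a(2)) = (6*21)*((3 + 7)/(-2 + (⅚)/2)) = 126*(10/(-2 + (⅚)*(½))) = 126*(10/(-2 + 5/12)) = 126*(10/(-19/12)) = 126*(-12/19*10) = 126*(-120/19) = -15120/19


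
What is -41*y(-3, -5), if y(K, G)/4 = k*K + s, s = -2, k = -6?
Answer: -2624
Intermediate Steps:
y(K, G) = -8 - 24*K (y(K, G) = 4*(-6*K - 2) = 4*(-2 - 6*K) = -8 - 24*K)
-41*y(-3, -5) = -41*(-8 - 24*(-3)) = -41*(-8 + 72) = -41*64 = -2624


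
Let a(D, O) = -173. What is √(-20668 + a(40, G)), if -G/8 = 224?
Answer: I*√20841 ≈ 144.36*I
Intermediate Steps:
G = -1792 (G = -8*224 = -1792)
√(-20668 + a(40, G)) = √(-20668 - 173) = √(-20841) = I*√20841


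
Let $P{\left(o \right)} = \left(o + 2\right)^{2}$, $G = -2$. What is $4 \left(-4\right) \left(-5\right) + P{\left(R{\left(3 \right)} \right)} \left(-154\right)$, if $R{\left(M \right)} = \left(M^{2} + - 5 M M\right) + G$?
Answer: $-199504$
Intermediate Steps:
$R{\left(M \right)} = -2 - 4 M^{2}$ ($R{\left(M \right)} = \left(M^{2} + - 5 M M\right) - 2 = \left(M^{2} - 5 M^{2}\right) - 2 = - 4 M^{2} - 2 = -2 - 4 M^{2}$)
$P{\left(o \right)} = \left(2 + o\right)^{2}$
$4 \left(-4\right) \left(-5\right) + P{\left(R{\left(3 \right)} \right)} \left(-154\right) = 4 \left(-4\right) \left(-5\right) + \left(2 - \left(2 + 4 \cdot 3^{2}\right)\right)^{2} \left(-154\right) = \left(-16\right) \left(-5\right) + \left(2 - 38\right)^{2} \left(-154\right) = 80 + \left(2 - 38\right)^{2} \left(-154\right) = 80 + \left(-36\right)^{2} \left(-154\right) = 80 + 1296 \left(-154\right) = 80 - 199584 = -199504$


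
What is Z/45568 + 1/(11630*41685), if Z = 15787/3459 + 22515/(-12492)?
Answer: 1071363391516051/17676987952392652800 ≈ 6.0608e-5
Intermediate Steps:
Z = 4419697/1600364 (Z = 15787*(1/3459) + 22515*(-1/12492) = 15787/3459 - 7505/4164 = 4419697/1600364 ≈ 2.7617)
Z/45568 + 1/(11630*41685) = (4419697/1600364)/45568 + 1/(11630*41685) = (4419697/1600364)*(1/45568) + (1/11630)*(1/41685) = 4419697/72925386752 + 1/484796550 = 1071363391516051/17676987952392652800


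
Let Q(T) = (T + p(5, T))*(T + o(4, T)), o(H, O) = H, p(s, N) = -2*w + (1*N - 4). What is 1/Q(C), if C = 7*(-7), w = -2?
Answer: 1/4410 ≈ 0.00022676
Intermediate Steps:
p(s, N) = N (p(s, N) = -2*(-2) + (1*N - 4) = 4 + (N - 4) = 4 + (-4 + N) = N)
C = -49
Q(T) = 2*T*(4 + T) (Q(T) = (T + T)*(T + 4) = (2*T)*(4 + T) = 2*T*(4 + T))
1/Q(C) = 1/(2*(-49)*(4 - 49)) = 1/(2*(-49)*(-45)) = 1/4410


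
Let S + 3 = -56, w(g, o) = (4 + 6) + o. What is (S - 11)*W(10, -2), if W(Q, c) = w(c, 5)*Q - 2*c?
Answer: -10780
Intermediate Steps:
w(g, o) = 10 + o
S = -59 (S = -3 - 56 = -59)
W(Q, c) = -2*c + 15*Q (W(Q, c) = (10 + 5)*Q - 2*c = 15*Q - 2*c = -2*c + 15*Q)
(S - 11)*W(10, -2) = (-59 - 11)*(-2*(-2) + 15*10) = -70*(4 + 150) = -70*154 = -10780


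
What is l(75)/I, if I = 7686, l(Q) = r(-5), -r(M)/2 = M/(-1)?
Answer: -5/3843 ≈ -0.0013011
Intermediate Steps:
r(M) = 2*M (r(M) = -2*M/(-1) = -2*M*(-1) = -(-2)*M = 2*M)
l(Q) = -10 (l(Q) = 2*(-5) = -10)
l(75)/I = -10/7686 = -10*1/7686 = -5/3843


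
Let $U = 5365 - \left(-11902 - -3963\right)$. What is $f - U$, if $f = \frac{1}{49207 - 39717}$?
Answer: $- \frac{126254959}{9490} \approx -13304.0$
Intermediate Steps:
$U = 13304$ ($U = 5365 - \left(-11902 + 3963\right) = 5365 - -7939 = 5365 + 7939 = 13304$)
$f = \frac{1}{9490} \approx 0.00010537$
$f - U = \frac{1}{9490} - 13304 = - \frac{126254959}{9490}$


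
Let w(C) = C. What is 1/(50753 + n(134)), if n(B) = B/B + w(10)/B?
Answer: 67/3400523 ≈ 1.9703e-5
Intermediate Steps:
n(B) = 1 + 10/B (n(B) = B/B + 10/B = 1 + 10/B)
1/(50753 + n(134)) = 1/(50753 + (10 + 134)/134) = 1/(50753 + (1/134)*144) = 1/(50753 + 72/67) = 1/(3400523/67) = 67/3400523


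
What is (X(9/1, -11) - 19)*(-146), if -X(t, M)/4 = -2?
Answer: 1606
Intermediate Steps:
X(t, M) = 8 (X(t, M) = -4*(-2) = 8)
(X(9/1, -11) - 19)*(-146) = (8 - 19)*(-146) = -11*(-146) = 1606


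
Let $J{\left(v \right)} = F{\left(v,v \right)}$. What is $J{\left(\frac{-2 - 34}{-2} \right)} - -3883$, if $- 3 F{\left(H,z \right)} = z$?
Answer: $3877$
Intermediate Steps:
$F{\left(H,z \right)} = - \frac{z}{3}$
$J{\left(v \right)} = - \frac{v}{3}$
$J{\left(\frac{-2 - 34}{-2} \right)} - -3883 = - \frac{\left(-2 - 34\right) \frac{1}{-2}}{3} - -3883 = - \frac{\left(-36\right) \left(- \frac{1}{2}\right)}{3} + 3883 = \left(- \frac{1}{3}\right) 18 + 3883 = -6 + 3883 = 3877$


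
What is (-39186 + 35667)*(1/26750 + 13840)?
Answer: -1302804183519/26750 ≈ -4.8703e+7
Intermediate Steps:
(-39186 + 35667)*(1/26750 + 13840) = -3519*(1/26750 + 13840) = -3519*370220001/26750 = -1302804183519/26750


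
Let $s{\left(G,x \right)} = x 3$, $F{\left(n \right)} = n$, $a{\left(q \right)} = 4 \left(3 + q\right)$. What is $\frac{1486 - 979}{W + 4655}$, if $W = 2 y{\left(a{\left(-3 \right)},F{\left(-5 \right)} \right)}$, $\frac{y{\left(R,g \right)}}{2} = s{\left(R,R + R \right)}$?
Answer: $\frac{507}{4655} \approx 0.10892$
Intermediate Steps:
$a{\left(q \right)} = 12 + 4 q$
$s{\left(G,x \right)} = 3 x$
$y{\left(R,g \right)} = 12 R$ ($y{\left(R,g \right)} = 2 \cdot 3 \left(R + R\right) = 2 \cdot 3 \cdot 2 R = 2 \cdot 6 R = 12 R$)
$W = 0$ ($W = 2 \cdot 12 \left(12 + 4 \left(-3\right)\right) = 2 \cdot 12 \left(12 - 12\right) = 2 \cdot 12 \cdot 0 = 2 \cdot 0 = 0$)
$\frac{1486 - 979}{W + 4655} = \frac{1486 - 979}{0 + 4655} = \frac{507}{4655}$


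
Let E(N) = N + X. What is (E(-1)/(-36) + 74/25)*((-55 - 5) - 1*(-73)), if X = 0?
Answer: 34957/900 ≈ 38.841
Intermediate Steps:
E(N) = N (E(N) = N + 0 = N)
(E(-1)/(-36) + 74/25)*((-55 - 5) - 1*(-73)) = (-1/(-36) + 74/25)*((-55 - 5) - 1*(-73)) = (-1*(-1/36) + 74*(1/25))*(-60 + 73) = (1/36 + 74/25)*13 = (2689/900)*13 = 34957/900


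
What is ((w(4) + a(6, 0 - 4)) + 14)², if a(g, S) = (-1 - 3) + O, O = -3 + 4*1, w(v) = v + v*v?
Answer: 961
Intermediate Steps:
w(v) = v + v²
O = 1 (O = -3 + 4 = 1)
a(g, S) = -3 (a(g, S) = (-1 - 3) + 1 = -4 + 1 = -3)
((w(4) + a(6, 0 - 4)) + 14)² = ((4*(1 + 4) - 3) + 14)² = ((4*5 - 3) + 14)² = ((20 - 3) + 14)² = (17 + 14)² = 31² = 961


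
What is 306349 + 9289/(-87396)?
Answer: 26773667915/87396 ≈ 3.0635e+5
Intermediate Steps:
306349 + 9289/(-87396) = 306349 + 9289*(-1/87396) = 306349 - 9289/87396 = 26773667915/87396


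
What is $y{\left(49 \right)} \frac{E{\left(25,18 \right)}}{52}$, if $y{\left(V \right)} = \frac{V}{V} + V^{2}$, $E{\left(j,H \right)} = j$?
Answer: $\frac{30025}{26} \approx 1154.8$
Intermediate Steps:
$y{\left(V \right)} = 1 + V^{2}$
$y{\left(49 \right)} \frac{E{\left(25,18 \right)}}{52} = \left(1 + 49^{2}\right) \frac{25}{52} = \left(1 + 2401\right) 25 \cdot \frac{1}{52} = 2402 \cdot \frac{25}{52} = \frac{30025}{26}$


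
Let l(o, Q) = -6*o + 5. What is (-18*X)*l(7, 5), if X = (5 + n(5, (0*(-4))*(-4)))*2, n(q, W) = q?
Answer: 13320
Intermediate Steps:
l(o, Q) = 5 - 6*o
X = 20 (X = (5 + 5)*2 = 10*2 = 20)
(-18*X)*l(7, 5) = (-18*20)*(5 - 6*7) = -360*(5 - 42) = -360*(-37) = 13320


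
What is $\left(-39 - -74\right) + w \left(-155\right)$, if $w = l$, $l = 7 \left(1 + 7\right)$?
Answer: $-8645$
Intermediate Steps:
$l = 56$ ($l = 7 \cdot 8 = 56$)
$w = 56$
$\left(-39 - -74\right) + w \left(-155\right) = \left(-39 - -74\right) + 56 \left(-155\right) = \left(-39 + 74\right) - 8680 = 35 - 8680 = -8645$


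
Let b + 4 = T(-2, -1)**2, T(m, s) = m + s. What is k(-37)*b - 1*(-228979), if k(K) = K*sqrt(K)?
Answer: 228979 - 185*I*sqrt(37) ≈ 2.2898e+5 - 1125.3*I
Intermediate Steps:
k(K) = K**(3/2)
b = 5 (b = -4 + (-2 - 1)**2 = -4 + (-3)**2 = -4 + 9 = 5)
k(-37)*b - 1*(-228979) = (-37)**(3/2)*5 - 1*(-228979) = -37*I*sqrt(37)*5 + 228979 = -185*I*sqrt(37) + 228979 = 228979 - 185*I*sqrt(37)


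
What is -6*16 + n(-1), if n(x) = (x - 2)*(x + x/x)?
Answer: -96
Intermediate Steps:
n(x) = (1 + x)*(-2 + x) (n(x) = (-2 + x)*(x + 1) = (-2 + x)*(1 + x) = (1 + x)*(-2 + x))
-6*16 + n(-1) = -6*16 + (-2 + (-1)² - 1*(-1)) = -96 + (-2 + 1 + 1) = -96 + 0 = -96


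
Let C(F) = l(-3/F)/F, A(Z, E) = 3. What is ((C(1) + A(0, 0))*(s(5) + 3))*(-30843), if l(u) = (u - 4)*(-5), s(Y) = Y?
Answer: -9376272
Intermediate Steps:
l(u) = 20 - 5*u (l(u) = (-4 + u)*(-5) = 20 - 5*u)
C(F) = (20 + 15/F)/F (C(F) = (20 - (-15)/F)/F = (20 + 15/F)/F)
((C(1) + A(0, 0))*(s(5) + 3))*(-30843) = ((5*(3 + 4*1)/1² + 3)*(5 + 3))*(-30843) = ((5*1*(3 + 4) + 3)*8)*(-30843) = ((5*1*7 + 3)*8)*(-30843) = ((35 + 3)*8)*(-30843) = (38*8)*(-30843) = 304*(-30843) = -9376272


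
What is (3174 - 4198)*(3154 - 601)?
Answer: -2614272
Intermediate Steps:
(3174 - 4198)*(3154 - 601) = -1024*2553 = -2614272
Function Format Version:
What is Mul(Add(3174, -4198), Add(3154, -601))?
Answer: -2614272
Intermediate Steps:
Mul(Add(3174, -4198), Add(3154, -601)) = Mul(-1024, 2553) = -2614272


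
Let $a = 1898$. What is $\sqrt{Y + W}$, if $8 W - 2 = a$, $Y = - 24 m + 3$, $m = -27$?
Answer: $\frac{\sqrt{3554}}{2} \approx 29.808$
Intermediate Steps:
$Y = 651$ ($Y = \left(-24\right) \left(-27\right) + 3 = 648 + 3 = 651$)
$W = \frac{475}{2}$ ($W = \frac{1}{4} + \frac{1}{8} \cdot 1898 = \frac{1}{4} + \frac{949}{4} = \frac{475}{2} \approx 237.5$)
$\sqrt{Y + W} = \sqrt{651 + \frac{475}{2}} = \sqrt{\frac{1777}{2}} = \frac{\sqrt{3554}}{2}$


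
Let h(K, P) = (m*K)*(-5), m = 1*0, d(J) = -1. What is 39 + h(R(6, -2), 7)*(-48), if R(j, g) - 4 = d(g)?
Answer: 39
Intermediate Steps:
m = 0
R(j, g) = 3 (R(j, g) = 4 - 1 = 3)
h(K, P) = 0 (h(K, P) = (0*K)*(-5) = 0*(-5) = 0)
39 + h(R(6, -2), 7)*(-48) = 39 + 0*(-48) = 39 + 0 = 39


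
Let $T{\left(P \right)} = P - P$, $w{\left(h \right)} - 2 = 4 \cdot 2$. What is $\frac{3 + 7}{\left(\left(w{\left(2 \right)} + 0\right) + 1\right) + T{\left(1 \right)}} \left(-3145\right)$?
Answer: $- \frac{31450}{11} \approx -2859.1$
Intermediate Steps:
$w{\left(h \right)} = 10$ ($w{\left(h \right)} = 2 + 4 \cdot 2 = 2 + 8 = 10$)
$T{\left(P \right)} = 0$
$\frac{3 + 7}{\left(\left(w{\left(2 \right)} + 0\right) + 1\right) + T{\left(1 \right)}} \left(-3145\right) = \frac{3 + 7}{\left(\left(10 + 0\right) + 1\right) + 0} \left(-3145\right) = \frac{10}{\left(10 + 1\right) + 0} \left(-3145\right) = \frac{10}{11 + 0} \left(-3145\right) = \frac{10}{11} \left(-3145\right) = - \frac{31450}{11}$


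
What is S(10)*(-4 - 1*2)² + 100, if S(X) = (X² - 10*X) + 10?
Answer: 460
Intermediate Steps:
S(X) = 10 + X² - 10*X
S(10)*(-4 - 1*2)² + 100 = (10 + 10² - 10*10)*(-4 - 1*2)² + 100 = (10 + 100 - 100)*(-4 - 2)² + 100 = 10*(-6)² + 100 = 10*36 + 100 = 360 + 100 = 460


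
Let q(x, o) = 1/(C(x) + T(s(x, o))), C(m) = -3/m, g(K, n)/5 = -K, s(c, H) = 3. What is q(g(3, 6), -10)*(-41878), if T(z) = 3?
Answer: -104695/8 ≈ -13087.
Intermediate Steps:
g(K, n) = -5*K (g(K, n) = 5*(-K) = -5*K)
q(x, o) = 1/(3 - 3/x) (q(x, o) = 1/(-3/x + 3) = 1/(3 - 3/x))
q(g(3, 6), -10)*(-41878) = ((-5*3)/(3*(-1 - 5*3)))*(-41878) = ((⅓)*(-15)/(-1 - 15))*(-41878) = ((⅓)*(-15)/(-16))*(-41878) = ((⅓)*(-15)*(-1/16))*(-41878) = (5/16)*(-41878) = -104695/8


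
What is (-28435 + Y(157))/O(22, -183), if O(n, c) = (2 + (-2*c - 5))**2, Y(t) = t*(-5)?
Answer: -9740/43923 ≈ -0.22175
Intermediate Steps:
Y(t) = -5*t
O(n, c) = (-3 - 2*c)**2 (O(n, c) = (2 + (-5 - 2*c))**2 = (-3 - 2*c)**2)
(-28435 + Y(157))/O(22, -183) = (-28435 - 5*157)/((3 + 2*(-183))**2) = (-28435 - 785)/((3 - 366)**2) = -29220/((-363)**2) = -29220/131769 = -29220*1/131769 = -9740/43923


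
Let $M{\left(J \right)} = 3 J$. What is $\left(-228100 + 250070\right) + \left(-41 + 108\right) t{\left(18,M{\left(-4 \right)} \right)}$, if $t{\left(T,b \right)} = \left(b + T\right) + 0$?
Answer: $22372$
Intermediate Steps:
$t{\left(T,b \right)} = T + b$ ($t{\left(T,b \right)} = \left(T + b\right) + 0 = T + b$)
$\left(-228100 + 250070\right) + \left(-41 + 108\right) t{\left(18,M{\left(-4 \right)} \right)} = \left(-228100 + 250070\right) + \left(-41 + 108\right) \left(18 + 3 \left(-4\right)\right) = 21970 + 67 \left(18 - 12\right) = 21970 + 67 \cdot 6 = 21970 + 402 = 22372$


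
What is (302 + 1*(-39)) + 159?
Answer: 422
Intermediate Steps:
(302 + 1*(-39)) + 159 = (302 - 39) + 159 = 263 + 159 = 422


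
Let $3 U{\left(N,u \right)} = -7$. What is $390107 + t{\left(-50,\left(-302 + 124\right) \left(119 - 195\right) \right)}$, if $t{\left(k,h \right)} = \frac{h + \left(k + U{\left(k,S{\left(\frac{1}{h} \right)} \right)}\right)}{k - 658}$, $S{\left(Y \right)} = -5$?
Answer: $\frac{828546841}{2124} \approx 3.9009 \cdot 10^{5}$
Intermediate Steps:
$U{\left(N,u \right)} = - \frac{7}{3}$ ($U{\left(N,u \right)} = \frac{1}{3} \left(-7\right) = - \frac{7}{3}$)
$t{\left(k,h \right)} = \frac{- \frac{7}{3} + h + k}{-658 + k}$ ($t{\left(k,h \right)} = \frac{h + \left(k - \frac{7}{3}\right)}{k - 658} = \frac{h + \left(- \frac{7}{3} + k\right)}{-658 + k} = \frac{- \frac{7}{3} + h + k}{-658 + k}$)
$390107 + t{\left(-50,\left(-302 + 124\right) \left(119 - 195\right) \right)} = 390107 + \frac{- \frac{7}{3} + \left(-302 + 124\right) \left(119 - 195\right) - 50}{-658 - 50} = 390107 + \frac{- \frac{7}{3} - -13528 - 50}{-708} = 390107 - \frac{- \frac{7}{3} + 13528 - 50}{708} = 390107 - \frac{40427}{2124} = \frac{828546841}{2124}$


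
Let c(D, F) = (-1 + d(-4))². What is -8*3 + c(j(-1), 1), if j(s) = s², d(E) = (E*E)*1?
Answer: 201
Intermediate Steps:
d(E) = E² (d(E) = E²*1 = E²)
c(D, F) = 225 (c(D, F) = (-1 + (-4)²)² = (-1 + 16)² = 15² = 225)
-8*3 + c(j(-1), 1) = -8*3 + 225 = -24 + 225 = 201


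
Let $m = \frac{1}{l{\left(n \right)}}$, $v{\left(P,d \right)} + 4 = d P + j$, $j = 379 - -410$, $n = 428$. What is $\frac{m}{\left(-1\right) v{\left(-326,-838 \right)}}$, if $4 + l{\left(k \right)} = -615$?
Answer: $\frac{1}{169589287} \approx 5.8966 \cdot 10^{-9}$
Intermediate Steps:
$l{\left(k \right)} = -619$ ($l{\left(k \right)} = -4 - 615 = -619$)
$j = 789$ ($j = 379 + 410 = 789$)
$v{\left(P,d \right)} = 785 + P d$ ($v{\left(P,d \right)} = -4 + \left(d P + 789\right) = -4 + \left(P d + 789\right) = -4 + \left(789 + P d\right) = 785 + P d$)
$m = - \frac{1}{619}$ ($m = \frac{1}{-619} = - \frac{1}{619} \approx -0.0016155$)
$\frac{m}{\left(-1\right) v{\left(-326,-838 \right)}} = - \frac{1}{619 \left(- (785 - -273188)\right)} = - \frac{1}{619 \left(- (785 + 273188)\right)} = - \frac{1}{619 \left(\left(-1\right) 273973\right)} = - \frac{1}{619 \left(-273973\right)} = \left(- \frac{1}{619}\right) \left(- \frac{1}{273973}\right) = \frac{1}{169589287}$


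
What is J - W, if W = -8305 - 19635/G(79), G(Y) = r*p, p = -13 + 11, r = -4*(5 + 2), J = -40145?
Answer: -251915/8 ≈ -31489.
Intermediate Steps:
r = -28 (r = -4*7 = -28)
p = -2
G(Y) = 56 (G(Y) = -28*(-2) = 56)
W = -69245/8 (W = -8305 - 19635/56 = -8305 - 1*2805/8 = -8305 - 2805/8 = -69245/8 ≈ -8655.6)
J - W = -40145 - 1*(-69245/8) = -40145 + 69245/8 = -251915/8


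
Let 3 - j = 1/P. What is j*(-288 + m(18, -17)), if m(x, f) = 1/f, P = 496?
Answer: -7281839/8432 ≈ -863.60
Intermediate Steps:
j = 1487/496 (j = 3 - 1/496 = 1487/496 ≈ 2.9980)
j*(-288 + m(18, -17)) = 1487*(-288 + 1/(-17))/496 = 1487*(-288 - 1/17)/496 = (1487/496)*(-4897/17) = -7281839/8432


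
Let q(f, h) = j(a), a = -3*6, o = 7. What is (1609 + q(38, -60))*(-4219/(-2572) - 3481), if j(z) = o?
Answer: -3615360852/643 ≈ -5.6226e+6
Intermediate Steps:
a = -18
j(z) = 7
q(f, h) = 7
(1609 + q(38, -60))*(-4219/(-2572) - 3481) = (1609 + 7)*(-4219/(-2572) - 3481) = 1616*(-4219*(-1/2572) - 3481) = 1616*(4219/2572 - 3481) = 1616*(-8948913/2572) = -3615360852/643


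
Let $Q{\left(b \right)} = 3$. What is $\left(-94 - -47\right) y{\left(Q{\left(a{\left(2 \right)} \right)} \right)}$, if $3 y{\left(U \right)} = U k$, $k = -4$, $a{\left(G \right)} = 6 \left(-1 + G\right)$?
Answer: $188$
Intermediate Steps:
$a{\left(G \right)} = -6 + 6 G$
$y{\left(U \right)} = - \frac{4 U}{3}$ ($y{\left(U \right)} = \frac{U \left(-4\right)}{3} = \frac{\left(-4\right) U}{3} = - \frac{4 U}{3}$)
$\left(-94 - -47\right) y{\left(Q{\left(a{\left(2 \right)} \right)} \right)} = \left(-94 - -47\right) \left(\left(- \frac{4}{3}\right) 3\right) = \left(-94 + 47\right) \left(-4\right) = \left(-47\right) \left(-4\right) = 188$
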